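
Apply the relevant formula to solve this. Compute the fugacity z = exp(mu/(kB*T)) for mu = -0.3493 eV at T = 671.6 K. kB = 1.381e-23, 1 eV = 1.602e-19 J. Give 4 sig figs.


Step 1: Convert mu to Joules: -0.3493*1.602e-19 = -5.596e-20 J
Step 2: kB*T = 1.381e-23*671.6 = 9.275e-21 J
Step 3: mu/(kB*T) = -6.033
Step 4: z = exp(-6.033) = 0.002398

0.002398


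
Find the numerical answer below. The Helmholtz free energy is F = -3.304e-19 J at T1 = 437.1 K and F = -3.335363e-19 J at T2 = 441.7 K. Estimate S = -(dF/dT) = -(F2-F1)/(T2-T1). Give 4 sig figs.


Step 1: dF = F2 - F1 = -3.335363e-19 - (-3.304e-19) = -3.1363e-21 J
Step 2: dT = T2 - T1 = 441.7 - 437.1 = 4.6 K
Step 3: S = -dF/dT = -(-3.1363e-21)/4.6 = 6.818e-22 J/K

6.818e-22


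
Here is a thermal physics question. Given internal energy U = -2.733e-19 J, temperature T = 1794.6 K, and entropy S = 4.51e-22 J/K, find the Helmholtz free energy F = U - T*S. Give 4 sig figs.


Step 1: T*S = 1794.6 * 4.51e-22 = 8.094e-19 J
Step 2: F = U - T*S = -2.733e-19 - 8.094e-19
Step 3: F = -1.083e-18 J

-1.083e-18


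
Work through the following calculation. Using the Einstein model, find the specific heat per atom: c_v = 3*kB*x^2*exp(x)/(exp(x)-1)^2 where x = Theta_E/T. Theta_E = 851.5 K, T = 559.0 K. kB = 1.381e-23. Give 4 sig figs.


Step 1: x = Theta_E/T = 851.5/559.0 = 1.523
Step 2: x^2 = 2.32
Step 3: exp(x) = 4.587
Step 4: c_v = 3*1.381e-23*2.32*4.587/(4.587-1)^2 = 3.427e-23

3.427e-23


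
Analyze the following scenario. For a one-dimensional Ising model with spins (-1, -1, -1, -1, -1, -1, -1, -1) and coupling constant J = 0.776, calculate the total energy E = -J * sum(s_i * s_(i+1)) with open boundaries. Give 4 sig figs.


Step 1: Nearest-neighbor products: 1, 1, 1, 1, 1, 1, 1
Step 2: Sum of products = 7
Step 3: E = -0.776 * 7 = -5.432

-5.432


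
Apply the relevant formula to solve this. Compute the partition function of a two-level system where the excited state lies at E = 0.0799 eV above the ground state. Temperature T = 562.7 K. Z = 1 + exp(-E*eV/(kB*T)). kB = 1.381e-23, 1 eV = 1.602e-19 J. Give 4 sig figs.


Step 1: Compute beta*E = E*eV/(kB*T) = 0.0799*1.602e-19/(1.381e-23*562.7) = 1.647
Step 2: exp(-beta*E) = exp(-1.647) = 0.1926
Step 3: Z = 1 + 0.1926 = 1.193

1.193


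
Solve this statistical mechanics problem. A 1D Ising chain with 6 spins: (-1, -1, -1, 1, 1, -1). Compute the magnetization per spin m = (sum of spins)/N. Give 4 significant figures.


Step 1: Count up spins (+1): 2, down spins (-1): 4
Step 2: Total magnetization M = 2 - 4 = -2
Step 3: m = M/N = -2/6 = -0.3333

-0.3333


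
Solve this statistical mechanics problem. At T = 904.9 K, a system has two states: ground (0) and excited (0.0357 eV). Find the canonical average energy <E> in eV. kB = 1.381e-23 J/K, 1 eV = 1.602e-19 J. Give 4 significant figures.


Step 1: beta*E = 0.0357*1.602e-19/(1.381e-23*904.9) = 0.4577
Step 2: exp(-beta*E) = 0.6328
Step 3: <E> = 0.0357*0.6328/(1+0.6328) = 0.01384 eV

0.01384


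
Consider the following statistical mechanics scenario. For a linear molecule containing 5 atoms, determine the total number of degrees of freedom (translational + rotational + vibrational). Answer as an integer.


Step 1: Translational DOF = 3
Step 2: Rotational DOF (linear) = 2
Step 3: Vibrational DOF = 3*5 - 5 = 10
Step 4: Total = 3 + 2 + 10 = 15

15


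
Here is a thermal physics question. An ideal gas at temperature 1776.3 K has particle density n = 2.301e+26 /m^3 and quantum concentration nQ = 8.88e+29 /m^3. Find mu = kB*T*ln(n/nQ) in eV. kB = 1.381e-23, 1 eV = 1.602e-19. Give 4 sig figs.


Step 1: n/nQ = 2.301e+26/8.88e+29 = 0.0002591
Step 2: ln(n/nQ) = -8.258
Step 3: mu = kB*T*ln(n/nQ) = 2.453e-20*-8.258 = -2.026e-19 J
Step 4: Convert to eV: -2.026e-19/1.602e-19 = -1.265 eV

-1.265


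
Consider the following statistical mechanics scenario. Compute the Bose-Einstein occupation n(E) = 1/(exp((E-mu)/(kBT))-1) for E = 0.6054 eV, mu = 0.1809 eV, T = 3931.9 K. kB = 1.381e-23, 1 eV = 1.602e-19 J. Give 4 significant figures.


Step 1: (E - mu) = 0.4245 eV
Step 2: x = (E-mu)*eV/(kB*T) = 0.4245*1.602e-19/(1.381e-23*3931.9) = 1.252
Step 3: exp(x) = 3.499
Step 4: n = 1/(exp(x)-1) = 0.4002

0.4002


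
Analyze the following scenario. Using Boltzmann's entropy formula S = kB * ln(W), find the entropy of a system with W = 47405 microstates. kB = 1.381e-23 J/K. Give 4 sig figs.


Step 1: ln(W) = ln(47405) = 10.77
Step 2: S = kB * ln(W) = 1.381e-23 * 10.77
Step 3: S = 1.487e-22 J/K

1.487e-22


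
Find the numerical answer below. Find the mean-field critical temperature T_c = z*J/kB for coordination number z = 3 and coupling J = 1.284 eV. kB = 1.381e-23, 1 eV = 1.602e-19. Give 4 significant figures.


Step 1: z*J = 3*1.284 = 3.852 eV
Step 2: Convert to Joules: 3.852*1.602e-19 = 6.171e-19 J
Step 3: T_c = 6.171e-19 / 1.381e-23 = 4.468e+04 K

4.468e+04


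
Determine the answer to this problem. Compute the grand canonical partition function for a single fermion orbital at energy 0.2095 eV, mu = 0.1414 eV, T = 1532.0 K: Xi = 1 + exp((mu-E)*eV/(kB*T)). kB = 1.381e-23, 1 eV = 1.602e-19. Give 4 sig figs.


Step 1: (mu - E) = 0.1414 - 0.2095 = -0.0681 eV
Step 2: x = (mu-E)*eV/(kB*T) = -0.0681*1.602e-19/(1.381e-23*1532.0) = -0.5157
Step 3: exp(x) = 0.5971
Step 4: Xi = 1 + 0.5971 = 1.597

1.597


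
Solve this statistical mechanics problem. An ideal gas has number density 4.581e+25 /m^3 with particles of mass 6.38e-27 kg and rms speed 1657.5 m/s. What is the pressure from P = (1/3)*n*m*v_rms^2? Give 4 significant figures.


Step 1: v_rms^2 = 1657.5^2 = 2.747e+06
Step 2: n*m = 4.581e+25*6.38e-27 = 0.2923
Step 3: P = (1/3)*0.2923*2.747e+06 = 2.676e+05 Pa

2.676e+05


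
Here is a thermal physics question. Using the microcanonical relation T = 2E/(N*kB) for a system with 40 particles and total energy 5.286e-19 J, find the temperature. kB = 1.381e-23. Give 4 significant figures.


Step 1: Numerator = 2*E = 2*5.286e-19 = 1.057e-18 J
Step 2: Denominator = N*kB = 40*1.381e-23 = 5.524e-22
Step 3: T = 1.057e-18 / 5.524e-22 = 1914 K

1914


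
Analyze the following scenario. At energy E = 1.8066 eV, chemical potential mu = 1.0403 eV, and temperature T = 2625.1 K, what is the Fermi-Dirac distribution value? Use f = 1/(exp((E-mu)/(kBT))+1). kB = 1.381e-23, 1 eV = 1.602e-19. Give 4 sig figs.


Step 1: (E - mu) = 1.8066 - 1.0403 = 0.7663 eV
Step 2: Convert: (E-mu)*eV = 1.228e-19 J
Step 3: x = (E-mu)*eV/(kB*T) = 3.386
Step 4: f = 1/(exp(3.386)+1) = 0.03273

0.03273


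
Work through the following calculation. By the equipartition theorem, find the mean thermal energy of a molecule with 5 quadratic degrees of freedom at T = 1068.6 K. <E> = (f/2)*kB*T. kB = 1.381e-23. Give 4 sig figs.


Step 1: f/2 = 5/2 = 2.5
Step 2: kB*T = 1.381e-23 * 1068.6 = 1.476e-20
Step 3: <E> = 2.5 * 1.476e-20 = 3.689e-20 J

3.689e-20


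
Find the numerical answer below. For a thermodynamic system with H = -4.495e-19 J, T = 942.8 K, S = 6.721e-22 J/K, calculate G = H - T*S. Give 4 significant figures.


Step 1: T*S = 942.8 * 6.721e-22 = 6.337e-19 J
Step 2: G = H - T*S = -4.495e-19 - 6.337e-19
Step 3: G = -1.083e-18 J

-1.083e-18


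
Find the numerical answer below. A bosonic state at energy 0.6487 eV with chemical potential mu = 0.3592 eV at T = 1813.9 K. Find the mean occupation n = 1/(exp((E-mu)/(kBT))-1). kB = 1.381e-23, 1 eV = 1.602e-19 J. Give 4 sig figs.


Step 1: (E - mu) = 0.2895 eV
Step 2: x = (E-mu)*eV/(kB*T) = 0.2895*1.602e-19/(1.381e-23*1813.9) = 1.851
Step 3: exp(x) = 6.369
Step 4: n = 1/(exp(x)-1) = 0.1863

0.1863


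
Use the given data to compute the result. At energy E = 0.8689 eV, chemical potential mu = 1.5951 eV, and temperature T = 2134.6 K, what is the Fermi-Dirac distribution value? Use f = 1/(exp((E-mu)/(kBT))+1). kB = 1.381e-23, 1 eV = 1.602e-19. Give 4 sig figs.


Step 1: (E - mu) = 0.8689 - 1.5951 = -0.7262 eV
Step 2: Convert: (E-mu)*eV = -1.163e-19 J
Step 3: x = (E-mu)*eV/(kB*T) = -3.946
Step 4: f = 1/(exp(-3.946)+1) = 0.981

0.981


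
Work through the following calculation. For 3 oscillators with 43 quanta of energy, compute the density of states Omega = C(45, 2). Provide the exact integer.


Step 1: Use binomial coefficient C(45, 2)
Step 2: Numerator = 45! / 43!
Step 3: Denominator = 2!
Step 4: Omega = 990

990


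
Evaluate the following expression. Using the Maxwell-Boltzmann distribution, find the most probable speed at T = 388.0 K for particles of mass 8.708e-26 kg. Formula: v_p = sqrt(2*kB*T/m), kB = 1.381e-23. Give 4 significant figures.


Step 1: Numerator = 2*kB*T = 2*1.381e-23*388.0 = 1.072e-20
Step 2: Ratio = 1.072e-20 / 8.708e-26 = 1.231e+05
Step 3: v_p = sqrt(1.231e+05) = 350.8 m/s

350.8


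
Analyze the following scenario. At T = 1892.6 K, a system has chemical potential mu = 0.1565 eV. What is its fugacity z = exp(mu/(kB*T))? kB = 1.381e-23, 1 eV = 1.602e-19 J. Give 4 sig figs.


Step 1: Convert mu to Joules: 0.1565*1.602e-19 = 2.507e-20 J
Step 2: kB*T = 1.381e-23*1892.6 = 2.614e-20 J
Step 3: mu/(kB*T) = 0.9592
Step 4: z = exp(0.9592) = 2.61

2.61


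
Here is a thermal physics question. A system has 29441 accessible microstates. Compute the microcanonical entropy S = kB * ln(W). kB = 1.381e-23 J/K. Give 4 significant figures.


Step 1: ln(W) = ln(29441) = 10.29
Step 2: S = kB * ln(W) = 1.381e-23 * 10.29
Step 3: S = 1.421e-22 J/K

1.421e-22


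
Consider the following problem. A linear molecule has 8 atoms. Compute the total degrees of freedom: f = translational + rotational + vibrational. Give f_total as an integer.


Step 1: Translational DOF = 3
Step 2: Rotational DOF (linear) = 2
Step 3: Vibrational DOF = 3*8 - 5 = 19
Step 4: Total = 3 + 2 + 19 = 24

24


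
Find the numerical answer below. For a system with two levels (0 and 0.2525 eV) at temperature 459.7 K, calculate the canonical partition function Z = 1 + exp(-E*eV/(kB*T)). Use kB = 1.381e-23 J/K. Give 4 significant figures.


Step 1: Compute beta*E = E*eV/(kB*T) = 0.2525*1.602e-19/(1.381e-23*459.7) = 6.372
Step 2: exp(-beta*E) = exp(-6.372) = 0.001709
Step 3: Z = 1 + 0.001709 = 1.002

1.002


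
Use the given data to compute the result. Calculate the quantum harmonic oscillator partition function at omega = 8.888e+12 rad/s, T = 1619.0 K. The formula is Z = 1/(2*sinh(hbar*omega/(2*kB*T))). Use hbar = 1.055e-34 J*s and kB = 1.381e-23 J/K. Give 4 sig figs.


Step 1: Compute x = hbar*omega/(kB*T) = 1.055e-34*8.888e+12/(1.381e-23*1619.0) = 0.04194
Step 2: x/2 = 0.02097
Step 3: sinh(x/2) = 0.02097
Step 4: Z = 1/(2*0.02097) = 23.84

23.84


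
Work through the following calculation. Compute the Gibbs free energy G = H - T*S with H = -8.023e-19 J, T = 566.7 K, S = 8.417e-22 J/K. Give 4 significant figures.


Step 1: T*S = 566.7 * 8.417e-22 = 4.77e-19 J
Step 2: G = H - T*S = -8.023e-19 - 4.77e-19
Step 3: G = -1.279e-18 J

-1.279e-18


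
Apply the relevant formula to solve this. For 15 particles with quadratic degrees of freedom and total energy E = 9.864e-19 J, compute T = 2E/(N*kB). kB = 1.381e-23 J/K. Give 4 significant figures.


Step 1: Numerator = 2*E = 2*9.864e-19 = 1.973e-18 J
Step 2: Denominator = N*kB = 15*1.381e-23 = 2.071e-22
Step 3: T = 1.973e-18 / 2.071e-22 = 9524 K

9524


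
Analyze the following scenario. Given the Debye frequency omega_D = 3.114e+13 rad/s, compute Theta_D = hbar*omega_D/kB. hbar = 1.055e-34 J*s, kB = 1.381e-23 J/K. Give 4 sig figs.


Step 1: hbar*omega_D = 1.055e-34 * 3.114e+13 = 3.285e-21 J
Step 2: Theta_D = 3.285e-21 / 1.381e-23
Step 3: Theta_D = 237.9 K

237.9


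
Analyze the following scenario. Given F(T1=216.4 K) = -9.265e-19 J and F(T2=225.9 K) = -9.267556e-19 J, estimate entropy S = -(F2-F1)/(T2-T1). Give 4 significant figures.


Step 1: dF = F2 - F1 = -9.267556e-19 - (-9.265e-19) = -2.556e-22 J
Step 2: dT = T2 - T1 = 225.9 - 216.4 = 9.5 K
Step 3: S = -dF/dT = -(-2.556e-22)/9.5 = 2.691e-23 J/K

2.691e-23


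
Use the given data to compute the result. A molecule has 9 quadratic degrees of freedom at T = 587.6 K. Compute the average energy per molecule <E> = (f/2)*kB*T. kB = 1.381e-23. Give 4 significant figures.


Step 1: f/2 = 9/2 = 4.5
Step 2: kB*T = 1.381e-23 * 587.6 = 8.115e-21
Step 3: <E> = 4.5 * 8.115e-21 = 3.652e-20 J

3.652e-20


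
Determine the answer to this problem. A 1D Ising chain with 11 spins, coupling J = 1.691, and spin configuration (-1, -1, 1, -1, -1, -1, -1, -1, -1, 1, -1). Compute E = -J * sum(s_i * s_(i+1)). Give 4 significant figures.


Step 1: Nearest-neighbor products: 1, -1, -1, 1, 1, 1, 1, 1, -1, -1
Step 2: Sum of products = 2
Step 3: E = -1.691 * 2 = -3.382

-3.382


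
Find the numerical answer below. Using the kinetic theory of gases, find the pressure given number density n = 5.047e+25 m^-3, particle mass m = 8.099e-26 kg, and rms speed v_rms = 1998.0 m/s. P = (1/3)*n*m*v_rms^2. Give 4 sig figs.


Step 1: v_rms^2 = 1998.0^2 = 3.992e+06
Step 2: n*m = 5.047e+25*8.099e-26 = 4.088
Step 3: P = (1/3)*4.088*3.992e+06 = 5.439e+06 Pa

5.439e+06


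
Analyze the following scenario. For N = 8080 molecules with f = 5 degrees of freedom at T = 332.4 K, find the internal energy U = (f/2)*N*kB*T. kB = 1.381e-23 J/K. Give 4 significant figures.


Step 1: f/2 = 5/2 = 2.5
Step 2: N*kB*T = 8080*1.381e-23*332.4 = 3.709e-17
Step 3: U = 2.5 * 3.709e-17 = 9.273e-17 J

9.273e-17


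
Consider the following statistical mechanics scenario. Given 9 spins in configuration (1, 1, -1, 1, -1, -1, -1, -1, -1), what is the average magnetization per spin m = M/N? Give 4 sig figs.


Step 1: Count up spins (+1): 3, down spins (-1): 6
Step 2: Total magnetization M = 3 - 6 = -3
Step 3: m = M/N = -3/9 = -0.3333

-0.3333


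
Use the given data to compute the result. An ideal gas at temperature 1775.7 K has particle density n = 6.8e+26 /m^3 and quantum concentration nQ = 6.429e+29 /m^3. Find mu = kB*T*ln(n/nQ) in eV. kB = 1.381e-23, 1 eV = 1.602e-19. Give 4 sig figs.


Step 1: n/nQ = 6.8e+26/6.429e+29 = 0.001058
Step 2: ln(n/nQ) = -6.852
Step 3: mu = kB*T*ln(n/nQ) = 2.452e-20*-6.852 = -1.68e-19 J
Step 4: Convert to eV: -1.68e-19/1.602e-19 = -1.049 eV

-1.049


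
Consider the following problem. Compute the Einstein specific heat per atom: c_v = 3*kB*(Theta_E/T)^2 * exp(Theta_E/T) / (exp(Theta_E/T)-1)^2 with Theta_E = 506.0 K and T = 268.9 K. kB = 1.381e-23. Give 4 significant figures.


Step 1: x = Theta_E/T = 506.0/268.9 = 1.882
Step 2: x^2 = 3.541
Step 3: exp(x) = 6.565
Step 4: c_v = 3*1.381e-23*3.541*6.565/(6.565-1)^2 = 3.11e-23

3.11e-23


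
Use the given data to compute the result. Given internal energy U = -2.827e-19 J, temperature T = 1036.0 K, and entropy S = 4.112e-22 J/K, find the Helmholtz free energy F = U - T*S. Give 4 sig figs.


Step 1: T*S = 1036.0 * 4.112e-22 = 4.26e-19 J
Step 2: F = U - T*S = -2.827e-19 - 4.26e-19
Step 3: F = -7.087e-19 J

-7.087e-19


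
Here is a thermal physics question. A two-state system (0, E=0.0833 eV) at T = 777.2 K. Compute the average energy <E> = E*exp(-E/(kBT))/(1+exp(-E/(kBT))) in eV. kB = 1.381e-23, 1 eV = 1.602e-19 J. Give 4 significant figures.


Step 1: beta*E = 0.0833*1.602e-19/(1.381e-23*777.2) = 1.243
Step 2: exp(-beta*E) = 0.2884
Step 3: <E> = 0.0833*0.2884/(1+0.2884) = 0.01865 eV

0.01865


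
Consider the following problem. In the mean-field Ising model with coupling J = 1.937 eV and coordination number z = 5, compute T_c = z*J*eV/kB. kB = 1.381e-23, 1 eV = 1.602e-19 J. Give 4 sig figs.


Step 1: z*J = 5*1.937 = 9.685 eV
Step 2: Convert to Joules: 9.685*1.602e-19 = 1.552e-18 J
Step 3: T_c = 1.552e-18 / 1.381e-23 = 1.123e+05 K

1.123e+05


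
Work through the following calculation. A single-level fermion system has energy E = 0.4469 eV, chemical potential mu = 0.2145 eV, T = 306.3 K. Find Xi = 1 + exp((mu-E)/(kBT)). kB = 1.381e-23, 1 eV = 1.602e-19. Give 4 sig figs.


Step 1: (mu - E) = 0.2145 - 0.4469 = -0.2324 eV
Step 2: x = (mu-E)*eV/(kB*T) = -0.2324*1.602e-19/(1.381e-23*306.3) = -8.802
Step 3: exp(x) = 0.0001505
Step 4: Xi = 1 + 0.0001505 = 1

1


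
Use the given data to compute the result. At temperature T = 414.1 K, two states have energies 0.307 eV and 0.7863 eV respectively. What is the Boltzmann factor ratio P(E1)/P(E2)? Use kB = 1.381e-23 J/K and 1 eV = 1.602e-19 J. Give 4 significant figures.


Step 1: Compute energy difference dE = E1 - E2 = 0.307 - 0.7863 = -0.4793 eV
Step 2: Convert to Joules: dE_J = -0.4793 * 1.602e-19 = -7.678e-20 J
Step 3: Compute exponent = -dE_J / (kB * T) = -(-7.678e-20) / (1.381e-23 * 414.1) = 13.43
Step 4: P(E1)/P(E2) = exp(13.43) = 6.779e+05

6.779e+05


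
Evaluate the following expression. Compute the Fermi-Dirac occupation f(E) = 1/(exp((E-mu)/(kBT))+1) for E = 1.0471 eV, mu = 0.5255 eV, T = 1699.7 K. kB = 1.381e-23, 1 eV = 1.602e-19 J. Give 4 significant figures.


Step 1: (E - mu) = 1.0471 - 0.5255 = 0.5216 eV
Step 2: Convert: (E-mu)*eV = 8.356e-20 J
Step 3: x = (E-mu)*eV/(kB*T) = 3.56
Step 4: f = 1/(exp(3.56)+1) = 0.02766

0.02766


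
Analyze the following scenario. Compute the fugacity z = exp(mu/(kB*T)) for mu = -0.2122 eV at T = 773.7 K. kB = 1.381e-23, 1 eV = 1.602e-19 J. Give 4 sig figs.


Step 1: Convert mu to Joules: -0.2122*1.602e-19 = -3.399e-20 J
Step 2: kB*T = 1.381e-23*773.7 = 1.068e-20 J
Step 3: mu/(kB*T) = -3.182
Step 4: z = exp(-3.182) = 0.04152

0.04152


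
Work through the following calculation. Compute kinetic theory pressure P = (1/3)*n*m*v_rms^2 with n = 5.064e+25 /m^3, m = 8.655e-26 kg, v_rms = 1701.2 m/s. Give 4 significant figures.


Step 1: v_rms^2 = 1701.2^2 = 2.894e+06
Step 2: n*m = 5.064e+25*8.655e-26 = 4.383
Step 3: P = (1/3)*4.383*2.894e+06 = 4.228e+06 Pa

4.228e+06


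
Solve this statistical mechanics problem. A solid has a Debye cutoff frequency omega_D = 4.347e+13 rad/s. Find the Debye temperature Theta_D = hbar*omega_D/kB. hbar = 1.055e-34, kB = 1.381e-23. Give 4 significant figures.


Step 1: hbar*omega_D = 1.055e-34 * 4.347e+13 = 4.586e-21 J
Step 2: Theta_D = 4.586e-21 / 1.381e-23
Step 3: Theta_D = 332.1 K

332.1


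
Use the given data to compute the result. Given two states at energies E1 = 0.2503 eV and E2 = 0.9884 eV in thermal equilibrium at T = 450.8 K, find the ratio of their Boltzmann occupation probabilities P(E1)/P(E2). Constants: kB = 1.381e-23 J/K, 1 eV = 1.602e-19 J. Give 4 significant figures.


Step 1: Compute energy difference dE = E1 - E2 = 0.2503 - 0.9884 = -0.7381 eV
Step 2: Convert to Joules: dE_J = -0.7381 * 1.602e-19 = -1.182e-19 J
Step 3: Compute exponent = -dE_J / (kB * T) = -(-1.182e-19) / (1.381e-23 * 450.8) = 18.99
Step 4: P(E1)/P(E2) = exp(18.99) = 1.773e+08

1.773e+08


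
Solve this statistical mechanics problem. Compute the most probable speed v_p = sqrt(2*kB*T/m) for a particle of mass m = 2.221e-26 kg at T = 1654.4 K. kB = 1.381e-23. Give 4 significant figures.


Step 1: Numerator = 2*kB*T = 2*1.381e-23*1654.4 = 4.569e-20
Step 2: Ratio = 4.569e-20 / 2.221e-26 = 2.057e+06
Step 3: v_p = sqrt(2.057e+06) = 1434 m/s

1434


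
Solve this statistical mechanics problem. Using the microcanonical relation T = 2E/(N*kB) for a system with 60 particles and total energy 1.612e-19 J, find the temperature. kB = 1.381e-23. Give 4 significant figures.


Step 1: Numerator = 2*E = 2*1.612e-19 = 3.224e-19 J
Step 2: Denominator = N*kB = 60*1.381e-23 = 8.286e-22
Step 3: T = 3.224e-19 / 8.286e-22 = 389.1 K

389.1


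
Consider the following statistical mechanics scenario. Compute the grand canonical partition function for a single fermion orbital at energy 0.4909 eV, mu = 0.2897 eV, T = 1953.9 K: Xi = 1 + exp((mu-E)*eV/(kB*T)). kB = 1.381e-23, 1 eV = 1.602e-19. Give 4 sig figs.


Step 1: (mu - E) = 0.2897 - 0.4909 = -0.2012 eV
Step 2: x = (mu-E)*eV/(kB*T) = -0.2012*1.602e-19/(1.381e-23*1953.9) = -1.195
Step 3: exp(x) = 0.3028
Step 4: Xi = 1 + 0.3028 = 1.303

1.303


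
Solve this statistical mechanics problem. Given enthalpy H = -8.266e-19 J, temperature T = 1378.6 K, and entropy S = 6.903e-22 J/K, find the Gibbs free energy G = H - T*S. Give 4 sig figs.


Step 1: T*S = 1378.6 * 6.903e-22 = 9.516e-19 J
Step 2: G = H - T*S = -8.266e-19 - 9.516e-19
Step 3: G = -1.778e-18 J

-1.778e-18


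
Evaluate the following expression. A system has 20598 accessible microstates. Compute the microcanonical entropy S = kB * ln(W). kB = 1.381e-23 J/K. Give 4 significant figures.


Step 1: ln(W) = ln(20598) = 9.933
Step 2: S = kB * ln(W) = 1.381e-23 * 9.933
Step 3: S = 1.372e-22 J/K

1.372e-22


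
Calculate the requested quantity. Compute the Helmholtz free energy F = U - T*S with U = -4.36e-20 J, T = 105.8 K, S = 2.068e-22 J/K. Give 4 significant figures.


Step 1: T*S = 105.8 * 2.068e-22 = 2.188e-20 J
Step 2: F = U - T*S = -4.36e-20 - 2.188e-20
Step 3: F = -6.548e-20 J

-6.548e-20


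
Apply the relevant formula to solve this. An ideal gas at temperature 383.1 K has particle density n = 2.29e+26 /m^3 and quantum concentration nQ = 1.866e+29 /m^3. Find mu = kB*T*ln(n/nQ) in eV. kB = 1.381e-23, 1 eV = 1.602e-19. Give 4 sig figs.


Step 1: n/nQ = 2.29e+26/1.866e+29 = 0.001227
Step 2: ln(n/nQ) = -6.703
Step 3: mu = kB*T*ln(n/nQ) = 5.291e-21*-6.703 = -3.546e-20 J
Step 4: Convert to eV: -3.546e-20/1.602e-19 = -0.2214 eV

-0.2214


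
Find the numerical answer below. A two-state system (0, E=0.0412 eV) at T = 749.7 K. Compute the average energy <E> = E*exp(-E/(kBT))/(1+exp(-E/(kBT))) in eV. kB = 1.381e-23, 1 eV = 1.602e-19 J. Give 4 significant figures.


Step 1: beta*E = 0.0412*1.602e-19/(1.381e-23*749.7) = 0.6375
Step 2: exp(-beta*E) = 0.5286
Step 3: <E> = 0.0412*0.5286/(1+0.5286) = 0.01425 eV

0.01425


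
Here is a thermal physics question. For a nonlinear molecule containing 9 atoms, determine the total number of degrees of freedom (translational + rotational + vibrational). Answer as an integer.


Step 1: Translational DOF = 3
Step 2: Rotational DOF (nonlinear) = 3
Step 3: Vibrational DOF = 3*9 - 6 = 21
Step 4: Total = 3 + 3 + 21 = 27

27


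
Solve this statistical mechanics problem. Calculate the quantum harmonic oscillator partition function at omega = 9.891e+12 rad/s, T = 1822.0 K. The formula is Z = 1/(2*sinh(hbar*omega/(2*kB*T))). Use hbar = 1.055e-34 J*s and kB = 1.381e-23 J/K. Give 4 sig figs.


Step 1: Compute x = hbar*omega/(kB*T) = 1.055e-34*9.891e+12/(1.381e-23*1822.0) = 0.04147
Step 2: x/2 = 0.02074
Step 3: sinh(x/2) = 0.02074
Step 4: Z = 1/(2*0.02074) = 24.11

24.11


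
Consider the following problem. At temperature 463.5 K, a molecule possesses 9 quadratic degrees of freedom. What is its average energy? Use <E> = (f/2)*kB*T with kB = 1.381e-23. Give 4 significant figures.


Step 1: f/2 = 9/2 = 4.5
Step 2: kB*T = 1.381e-23 * 463.5 = 6.401e-21
Step 3: <E> = 4.5 * 6.401e-21 = 2.88e-20 J

2.88e-20


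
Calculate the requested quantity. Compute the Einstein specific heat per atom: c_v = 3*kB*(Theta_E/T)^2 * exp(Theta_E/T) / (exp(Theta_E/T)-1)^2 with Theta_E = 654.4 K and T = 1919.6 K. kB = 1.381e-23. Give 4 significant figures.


Step 1: x = Theta_E/T = 654.4/1919.6 = 0.3409
Step 2: x^2 = 0.1162
Step 3: exp(x) = 1.406
Step 4: c_v = 3*1.381e-23*0.1162*1.406/(1.406-1)^2 = 4.103e-23

4.103e-23


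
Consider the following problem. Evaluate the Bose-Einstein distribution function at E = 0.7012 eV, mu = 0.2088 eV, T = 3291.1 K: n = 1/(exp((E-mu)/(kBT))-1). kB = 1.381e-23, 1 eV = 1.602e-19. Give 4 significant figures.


Step 1: (E - mu) = 0.4924 eV
Step 2: x = (E-mu)*eV/(kB*T) = 0.4924*1.602e-19/(1.381e-23*3291.1) = 1.736
Step 3: exp(x) = 5.672
Step 4: n = 1/(exp(x)-1) = 0.214

0.214


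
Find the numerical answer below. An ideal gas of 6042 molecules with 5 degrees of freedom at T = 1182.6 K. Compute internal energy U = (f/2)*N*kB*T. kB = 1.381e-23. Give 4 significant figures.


Step 1: f/2 = 5/2 = 2.5
Step 2: N*kB*T = 6042*1.381e-23*1182.6 = 9.868e-17
Step 3: U = 2.5 * 9.868e-17 = 2.467e-16 J

2.467e-16


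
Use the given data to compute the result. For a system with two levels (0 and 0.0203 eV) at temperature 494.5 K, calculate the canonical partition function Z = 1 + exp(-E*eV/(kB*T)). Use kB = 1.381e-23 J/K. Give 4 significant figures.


Step 1: Compute beta*E = E*eV/(kB*T) = 0.0203*1.602e-19/(1.381e-23*494.5) = 0.4762
Step 2: exp(-beta*E) = exp(-0.4762) = 0.6211
Step 3: Z = 1 + 0.6211 = 1.621

1.621


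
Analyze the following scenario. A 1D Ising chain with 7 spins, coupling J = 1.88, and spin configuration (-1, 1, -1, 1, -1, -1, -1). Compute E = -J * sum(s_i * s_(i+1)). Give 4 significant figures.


Step 1: Nearest-neighbor products: -1, -1, -1, -1, 1, 1
Step 2: Sum of products = -2
Step 3: E = -1.88 * -2 = 3.76

3.76


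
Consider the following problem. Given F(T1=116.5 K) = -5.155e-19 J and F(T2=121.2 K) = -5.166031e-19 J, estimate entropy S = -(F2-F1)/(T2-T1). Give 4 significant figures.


Step 1: dF = F2 - F1 = -5.166031e-19 - (-5.155e-19) = -1.1031e-21 J
Step 2: dT = T2 - T1 = 121.2 - 116.5 = 4.7 K
Step 3: S = -dF/dT = -(-1.1031e-21)/4.7 = 2.347e-22 J/K

2.347e-22


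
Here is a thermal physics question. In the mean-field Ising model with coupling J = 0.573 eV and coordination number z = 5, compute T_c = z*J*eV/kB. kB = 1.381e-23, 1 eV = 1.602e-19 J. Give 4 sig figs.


Step 1: z*J = 5*0.573 = 2.865 eV
Step 2: Convert to Joules: 2.865*1.602e-19 = 4.59e-19 J
Step 3: T_c = 4.59e-19 / 1.381e-23 = 3.323e+04 K

3.323e+04


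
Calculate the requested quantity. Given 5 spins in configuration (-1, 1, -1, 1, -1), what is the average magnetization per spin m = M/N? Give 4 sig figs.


Step 1: Count up spins (+1): 2, down spins (-1): 3
Step 2: Total magnetization M = 2 - 3 = -1
Step 3: m = M/N = -1/5 = -0.2

-0.2


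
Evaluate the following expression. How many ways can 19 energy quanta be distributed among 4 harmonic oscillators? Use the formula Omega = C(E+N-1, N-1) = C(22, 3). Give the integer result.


Step 1: Use binomial coefficient C(22, 3)
Step 2: Numerator = 22! / 19!
Step 3: Denominator = 3!
Step 4: Omega = 1540

1540


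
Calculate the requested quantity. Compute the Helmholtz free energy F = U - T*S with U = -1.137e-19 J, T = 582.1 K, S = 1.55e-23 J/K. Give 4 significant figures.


Step 1: T*S = 582.1 * 1.55e-23 = 9.023e-21 J
Step 2: F = U - T*S = -1.137e-19 - 9.023e-21
Step 3: F = -1.227e-19 J

-1.227e-19


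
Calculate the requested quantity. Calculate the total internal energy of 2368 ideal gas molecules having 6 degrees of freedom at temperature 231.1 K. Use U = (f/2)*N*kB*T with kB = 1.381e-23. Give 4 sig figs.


Step 1: f/2 = 6/2 = 3.0
Step 2: N*kB*T = 2368*1.381e-23*231.1 = 7.557e-18
Step 3: U = 3.0 * 7.557e-18 = 2.267e-17 J

2.267e-17


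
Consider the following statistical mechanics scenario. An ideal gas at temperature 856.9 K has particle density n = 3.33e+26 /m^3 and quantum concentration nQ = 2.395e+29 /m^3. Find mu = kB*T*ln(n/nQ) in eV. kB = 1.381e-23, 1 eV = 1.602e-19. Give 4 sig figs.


Step 1: n/nQ = 3.33e+26/2.395e+29 = 0.00139
Step 2: ln(n/nQ) = -6.578
Step 3: mu = kB*T*ln(n/nQ) = 1.183e-20*-6.578 = -7.784e-20 J
Step 4: Convert to eV: -7.784e-20/1.602e-19 = -0.4859 eV

-0.4859


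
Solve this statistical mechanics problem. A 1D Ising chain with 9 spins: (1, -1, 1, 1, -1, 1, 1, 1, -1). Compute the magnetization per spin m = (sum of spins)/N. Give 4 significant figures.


Step 1: Count up spins (+1): 6, down spins (-1): 3
Step 2: Total magnetization M = 6 - 3 = 3
Step 3: m = M/N = 3/9 = 0.3333

0.3333


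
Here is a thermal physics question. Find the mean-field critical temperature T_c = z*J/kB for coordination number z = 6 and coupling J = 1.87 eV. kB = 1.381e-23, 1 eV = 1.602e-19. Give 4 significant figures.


Step 1: z*J = 6*1.87 = 11.22 eV
Step 2: Convert to Joules: 11.22*1.602e-19 = 1.797e-18 J
Step 3: T_c = 1.797e-18 / 1.381e-23 = 1.302e+05 K

1.302e+05


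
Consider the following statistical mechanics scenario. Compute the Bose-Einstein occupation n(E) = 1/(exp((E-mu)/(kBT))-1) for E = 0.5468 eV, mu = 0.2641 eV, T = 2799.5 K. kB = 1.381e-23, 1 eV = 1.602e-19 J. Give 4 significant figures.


Step 1: (E - mu) = 0.2827 eV
Step 2: x = (E-mu)*eV/(kB*T) = 0.2827*1.602e-19/(1.381e-23*2799.5) = 1.171
Step 3: exp(x) = 3.227
Step 4: n = 1/(exp(x)-1) = 0.4491

0.4491


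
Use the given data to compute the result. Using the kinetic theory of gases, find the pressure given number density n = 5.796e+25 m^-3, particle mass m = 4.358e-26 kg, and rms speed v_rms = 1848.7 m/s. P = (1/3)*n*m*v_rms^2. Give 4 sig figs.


Step 1: v_rms^2 = 1848.7^2 = 3.418e+06
Step 2: n*m = 5.796e+25*4.358e-26 = 2.526
Step 3: P = (1/3)*2.526*3.418e+06 = 2.878e+06 Pa

2.878e+06


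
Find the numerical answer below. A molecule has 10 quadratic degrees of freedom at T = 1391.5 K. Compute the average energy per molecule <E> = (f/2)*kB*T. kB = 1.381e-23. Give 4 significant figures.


Step 1: f/2 = 10/2 = 5
Step 2: kB*T = 1.381e-23 * 1391.5 = 1.922e-20
Step 3: <E> = 5 * 1.922e-20 = 9.608e-20 J

9.608e-20


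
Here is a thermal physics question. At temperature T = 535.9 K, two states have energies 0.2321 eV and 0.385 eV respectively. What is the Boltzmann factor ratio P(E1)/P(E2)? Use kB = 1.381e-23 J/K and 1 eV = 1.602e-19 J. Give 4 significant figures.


Step 1: Compute energy difference dE = E1 - E2 = 0.2321 - 0.385 = -0.1529 eV
Step 2: Convert to Joules: dE_J = -0.1529 * 1.602e-19 = -2.449e-20 J
Step 3: Compute exponent = -dE_J / (kB * T) = -(-2.449e-20) / (1.381e-23 * 535.9) = 3.31
Step 4: P(E1)/P(E2) = exp(3.31) = 27.38

27.38


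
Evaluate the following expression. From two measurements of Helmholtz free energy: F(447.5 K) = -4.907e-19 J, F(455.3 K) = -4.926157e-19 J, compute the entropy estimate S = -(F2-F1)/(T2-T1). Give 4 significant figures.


Step 1: dF = F2 - F1 = -4.926157e-19 - (-4.907e-19) = -1.9157e-21 J
Step 2: dT = T2 - T1 = 455.3 - 447.5 = 7.8 K
Step 3: S = -dF/dT = -(-1.9157e-21)/7.8 = 2.456e-22 J/K

2.456e-22


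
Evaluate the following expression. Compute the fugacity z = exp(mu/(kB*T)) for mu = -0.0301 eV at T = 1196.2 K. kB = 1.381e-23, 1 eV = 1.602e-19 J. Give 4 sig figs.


Step 1: Convert mu to Joules: -0.0301*1.602e-19 = -4.822e-21 J
Step 2: kB*T = 1.381e-23*1196.2 = 1.652e-20 J
Step 3: mu/(kB*T) = -0.2919
Step 4: z = exp(-0.2919) = 0.7468

0.7468


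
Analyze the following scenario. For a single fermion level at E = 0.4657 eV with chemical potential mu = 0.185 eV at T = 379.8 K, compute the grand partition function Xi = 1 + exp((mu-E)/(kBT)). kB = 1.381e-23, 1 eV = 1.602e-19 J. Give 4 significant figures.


Step 1: (mu - E) = 0.185 - 0.4657 = -0.2807 eV
Step 2: x = (mu-E)*eV/(kB*T) = -0.2807*1.602e-19/(1.381e-23*379.8) = -8.573
Step 3: exp(x) = 0.0001891
Step 4: Xi = 1 + 0.0001891 = 1

1


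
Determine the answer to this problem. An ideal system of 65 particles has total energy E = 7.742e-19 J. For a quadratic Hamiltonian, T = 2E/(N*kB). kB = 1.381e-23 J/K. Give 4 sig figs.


Step 1: Numerator = 2*E = 2*7.742e-19 = 1.548e-18 J
Step 2: Denominator = N*kB = 65*1.381e-23 = 8.977e-22
Step 3: T = 1.548e-18 / 8.977e-22 = 1725 K

1725


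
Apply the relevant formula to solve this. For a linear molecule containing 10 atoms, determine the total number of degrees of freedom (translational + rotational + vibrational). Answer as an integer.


Step 1: Translational DOF = 3
Step 2: Rotational DOF (linear) = 2
Step 3: Vibrational DOF = 3*10 - 5 = 25
Step 4: Total = 3 + 2 + 25 = 30

30


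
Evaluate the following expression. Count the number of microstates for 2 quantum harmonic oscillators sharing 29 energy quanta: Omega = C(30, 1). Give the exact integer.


Step 1: Use binomial coefficient C(30, 1)
Step 2: Numerator = 30! / 29!
Step 3: Denominator = 1!
Step 4: Omega = 30

30


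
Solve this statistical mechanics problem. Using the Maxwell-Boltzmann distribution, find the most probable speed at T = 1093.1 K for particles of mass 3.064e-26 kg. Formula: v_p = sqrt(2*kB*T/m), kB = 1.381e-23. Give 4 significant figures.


Step 1: Numerator = 2*kB*T = 2*1.381e-23*1093.1 = 3.019e-20
Step 2: Ratio = 3.019e-20 / 3.064e-26 = 9.854e+05
Step 3: v_p = sqrt(9.854e+05) = 992.7 m/s

992.7


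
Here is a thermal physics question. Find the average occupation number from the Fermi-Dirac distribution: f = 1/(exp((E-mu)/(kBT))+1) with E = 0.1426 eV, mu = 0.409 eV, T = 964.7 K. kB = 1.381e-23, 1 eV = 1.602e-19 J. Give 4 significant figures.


Step 1: (E - mu) = 0.1426 - 0.409 = -0.2664 eV
Step 2: Convert: (E-mu)*eV = -4.268e-20 J
Step 3: x = (E-mu)*eV/(kB*T) = -3.203
Step 4: f = 1/(exp(-3.203)+1) = 0.961

0.961


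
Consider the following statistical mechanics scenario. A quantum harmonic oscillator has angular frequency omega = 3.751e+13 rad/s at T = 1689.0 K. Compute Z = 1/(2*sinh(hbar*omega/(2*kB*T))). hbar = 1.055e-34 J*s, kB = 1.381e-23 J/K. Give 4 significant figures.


Step 1: Compute x = hbar*omega/(kB*T) = 1.055e-34*3.751e+13/(1.381e-23*1689.0) = 0.1697
Step 2: x/2 = 0.08483
Step 3: sinh(x/2) = 0.08493
Step 4: Z = 1/(2*0.08493) = 5.887

5.887


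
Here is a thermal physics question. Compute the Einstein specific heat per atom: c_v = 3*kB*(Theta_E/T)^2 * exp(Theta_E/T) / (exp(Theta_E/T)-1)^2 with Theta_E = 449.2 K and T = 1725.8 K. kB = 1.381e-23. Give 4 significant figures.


Step 1: x = Theta_E/T = 449.2/1725.8 = 0.2603
Step 2: x^2 = 0.06775
Step 3: exp(x) = 1.297
Step 4: c_v = 3*1.381e-23*0.06775*1.297/(1.297-1)^2 = 4.12e-23

4.12e-23


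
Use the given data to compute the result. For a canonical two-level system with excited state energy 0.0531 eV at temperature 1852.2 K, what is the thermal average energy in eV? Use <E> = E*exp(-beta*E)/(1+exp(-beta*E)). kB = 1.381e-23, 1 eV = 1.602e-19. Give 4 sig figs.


Step 1: beta*E = 0.0531*1.602e-19/(1.381e-23*1852.2) = 0.3326
Step 2: exp(-beta*E) = 0.7171
Step 3: <E> = 0.0531*0.7171/(1+0.7171) = 0.02218 eV

0.02218


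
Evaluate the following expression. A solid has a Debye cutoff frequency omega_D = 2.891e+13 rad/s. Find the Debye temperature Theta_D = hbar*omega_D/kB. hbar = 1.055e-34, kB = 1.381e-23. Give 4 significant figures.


Step 1: hbar*omega_D = 1.055e-34 * 2.891e+13 = 3.05e-21 J
Step 2: Theta_D = 3.05e-21 / 1.381e-23
Step 3: Theta_D = 220.9 K

220.9


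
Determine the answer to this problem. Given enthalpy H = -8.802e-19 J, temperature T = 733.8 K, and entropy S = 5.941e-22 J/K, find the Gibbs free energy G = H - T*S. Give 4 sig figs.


Step 1: T*S = 733.8 * 5.941e-22 = 4.36e-19 J
Step 2: G = H - T*S = -8.802e-19 - 4.36e-19
Step 3: G = -1.316e-18 J

-1.316e-18


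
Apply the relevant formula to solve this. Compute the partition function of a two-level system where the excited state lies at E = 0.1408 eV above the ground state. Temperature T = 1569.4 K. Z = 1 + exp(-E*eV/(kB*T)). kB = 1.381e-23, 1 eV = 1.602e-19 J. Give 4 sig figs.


Step 1: Compute beta*E = E*eV/(kB*T) = 0.1408*1.602e-19/(1.381e-23*1569.4) = 1.041
Step 2: exp(-beta*E) = exp(-1.041) = 0.3532
Step 3: Z = 1 + 0.3532 = 1.353

1.353


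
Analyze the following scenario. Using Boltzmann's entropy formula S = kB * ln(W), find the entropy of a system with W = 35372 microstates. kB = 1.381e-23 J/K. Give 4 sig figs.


Step 1: ln(W) = ln(35372) = 10.47
Step 2: S = kB * ln(W) = 1.381e-23 * 10.47
Step 3: S = 1.446e-22 J/K

1.446e-22


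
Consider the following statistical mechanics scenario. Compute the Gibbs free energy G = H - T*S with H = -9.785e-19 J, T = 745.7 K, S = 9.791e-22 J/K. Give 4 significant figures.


Step 1: T*S = 745.7 * 9.791e-22 = 7.301e-19 J
Step 2: G = H - T*S = -9.785e-19 - 7.301e-19
Step 3: G = -1.709e-18 J

-1.709e-18


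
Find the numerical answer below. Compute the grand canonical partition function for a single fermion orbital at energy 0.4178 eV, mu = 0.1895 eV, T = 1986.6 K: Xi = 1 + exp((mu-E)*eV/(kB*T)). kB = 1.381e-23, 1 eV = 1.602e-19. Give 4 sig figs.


Step 1: (mu - E) = 0.1895 - 0.4178 = -0.2283 eV
Step 2: x = (mu-E)*eV/(kB*T) = -0.2283*1.602e-19/(1.381e-23*1986.6) = -1.333
Step 3: exp(x) = 0.2637
Step 4: Xi = 1 + 0.2637 = 1.264

1.264


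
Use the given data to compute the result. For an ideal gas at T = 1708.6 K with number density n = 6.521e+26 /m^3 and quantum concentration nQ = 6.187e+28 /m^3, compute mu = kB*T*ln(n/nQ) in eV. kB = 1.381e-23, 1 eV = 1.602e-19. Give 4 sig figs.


Step 1: n/nQ = 6.521e+26/6.187e+28 = 0.01054
Step 2: ln(n/nQ) = -4.553
Step 3: mu = kB*T*ln(n/nQ) = 2.36e-20*-4.553 = -1.074e-19 J
Step 4: Convert to eV: -1.074e-19/1.602e-19 = -0.6705 eV

-0.6705


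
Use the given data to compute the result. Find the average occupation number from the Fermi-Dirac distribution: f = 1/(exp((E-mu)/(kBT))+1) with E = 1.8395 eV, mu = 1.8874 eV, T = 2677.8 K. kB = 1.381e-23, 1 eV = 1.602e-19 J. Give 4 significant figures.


Step 1: (E - mu) = 1.8395 - 1.8874 = -0.0479 eV
Step 2: Convert: (E-mu)*eV = -7.674e-21 J
Step 3: x = (E-mu)*eV/(kB*T) = -0.2075
Step 4: f = 1/(exp(-0.2075)+1) = 0.5517

0.5517


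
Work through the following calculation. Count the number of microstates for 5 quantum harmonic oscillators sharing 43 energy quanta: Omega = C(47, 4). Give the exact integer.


Step 1: Use binomial coefficient C(47, 4)
Step 2: Numerator = 47! / 43!
Step 3: Denominator = 4!
Step 4: Omega = 178365

178365


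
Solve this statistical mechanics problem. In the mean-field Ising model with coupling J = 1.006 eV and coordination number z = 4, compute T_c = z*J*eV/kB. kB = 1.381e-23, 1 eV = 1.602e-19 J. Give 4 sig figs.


Step 1: z*J = 4*1.006 = 4.024 eV
Step 2: Convert to Joules: 4.024*1.602e-19 = 6.446e-19 J
Step 3: T_c = 6.446e-19 / 1.381e-23 = 4.668e+04 K

4.668e+04


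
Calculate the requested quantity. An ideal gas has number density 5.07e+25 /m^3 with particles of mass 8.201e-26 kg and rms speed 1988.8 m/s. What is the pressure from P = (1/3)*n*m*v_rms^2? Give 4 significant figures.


Step 1: v_rms^2 = 1988.8^2 = 3.955e+06
Step 2: n*m = 5.07e+25*8.201e-26 = 4.158
Step 3: P = (1/3)*4.158*3.955e+06 = 5.482e+06 Pa

5.482e+06


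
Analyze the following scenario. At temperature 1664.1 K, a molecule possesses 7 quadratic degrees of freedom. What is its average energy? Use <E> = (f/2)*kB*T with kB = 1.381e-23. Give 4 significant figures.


Step 1: f/2 = 7/2 = 3.5
Step 2: kB*T = 1.381e-23 * 1664.1 = 2.298e-20
Step 3: <E> = 3.5 * 2.298e-20 = 8.043e-20 J

8.043e-20


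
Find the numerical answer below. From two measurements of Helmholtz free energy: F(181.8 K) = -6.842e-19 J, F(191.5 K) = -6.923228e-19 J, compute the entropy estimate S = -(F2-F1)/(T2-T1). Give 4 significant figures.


Step 1: dF = F2 - F1 = -6.923228e-19 - (-6.842e-19) = -8.1228e-21 J
Step 2: dT = T2 - T1 = 191.5 - 181.8 = 9.7 K
Step 3: S = -dF/dT = -(-8.1228e-21)/9.7 = 8.374e-22 J/K

8.374e-22


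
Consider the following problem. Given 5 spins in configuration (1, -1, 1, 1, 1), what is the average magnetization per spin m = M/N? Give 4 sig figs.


Step 1: Count up spins (+1): 4, down spins (-1): 1
Step 2: Total magnetization M = 4 - 1 = 3
Step 3: m = M/N = 3/5 = 0.6

0.6


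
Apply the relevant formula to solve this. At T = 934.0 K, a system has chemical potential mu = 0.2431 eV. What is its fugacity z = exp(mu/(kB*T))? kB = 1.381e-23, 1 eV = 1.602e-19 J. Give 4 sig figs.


Step 1: Convert mu to Joules: 0.2431*1.602e-19 = 3.894e-20 J
Step 2: kB*T = 1.381e-23*934.0 = 1.29e-20 J
Step 3: mu/(kB*T) = 3.019
Step 4: z = exp(3.019) = 20.48

20.48


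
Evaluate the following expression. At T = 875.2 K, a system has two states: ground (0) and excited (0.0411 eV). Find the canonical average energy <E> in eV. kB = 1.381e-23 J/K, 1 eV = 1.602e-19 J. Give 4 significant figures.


Step 1: beta*E = 0.0411*1.602e-19/(1.381e-23*875.2) = 0.5448
Step 2: exp(-beta*E) = 0.58
Step 3: <E> = 0.0411*0.58/(1+0.58) = 0.01509 eV

0.01509


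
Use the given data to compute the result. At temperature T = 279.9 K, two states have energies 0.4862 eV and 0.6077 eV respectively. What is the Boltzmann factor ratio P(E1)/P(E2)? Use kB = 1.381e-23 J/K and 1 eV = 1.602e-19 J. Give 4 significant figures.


Step 1: Compute energy difference dE = E1 - E2 = 0.4862 - 0.6077 = -0.1215 eV
Step 2: Convert to Joules: dE_J = -0.1215 * 1.602e-19 = -1.946e-20 J
Step 3: Compute exponent = -dE_J / (kB * T) = -(-1.946e-20) / (1.381e-23 * 279.9) = 5.035
Step 4: P(E1)/P(E2) = exp(5.035) = 153.8

153.8
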